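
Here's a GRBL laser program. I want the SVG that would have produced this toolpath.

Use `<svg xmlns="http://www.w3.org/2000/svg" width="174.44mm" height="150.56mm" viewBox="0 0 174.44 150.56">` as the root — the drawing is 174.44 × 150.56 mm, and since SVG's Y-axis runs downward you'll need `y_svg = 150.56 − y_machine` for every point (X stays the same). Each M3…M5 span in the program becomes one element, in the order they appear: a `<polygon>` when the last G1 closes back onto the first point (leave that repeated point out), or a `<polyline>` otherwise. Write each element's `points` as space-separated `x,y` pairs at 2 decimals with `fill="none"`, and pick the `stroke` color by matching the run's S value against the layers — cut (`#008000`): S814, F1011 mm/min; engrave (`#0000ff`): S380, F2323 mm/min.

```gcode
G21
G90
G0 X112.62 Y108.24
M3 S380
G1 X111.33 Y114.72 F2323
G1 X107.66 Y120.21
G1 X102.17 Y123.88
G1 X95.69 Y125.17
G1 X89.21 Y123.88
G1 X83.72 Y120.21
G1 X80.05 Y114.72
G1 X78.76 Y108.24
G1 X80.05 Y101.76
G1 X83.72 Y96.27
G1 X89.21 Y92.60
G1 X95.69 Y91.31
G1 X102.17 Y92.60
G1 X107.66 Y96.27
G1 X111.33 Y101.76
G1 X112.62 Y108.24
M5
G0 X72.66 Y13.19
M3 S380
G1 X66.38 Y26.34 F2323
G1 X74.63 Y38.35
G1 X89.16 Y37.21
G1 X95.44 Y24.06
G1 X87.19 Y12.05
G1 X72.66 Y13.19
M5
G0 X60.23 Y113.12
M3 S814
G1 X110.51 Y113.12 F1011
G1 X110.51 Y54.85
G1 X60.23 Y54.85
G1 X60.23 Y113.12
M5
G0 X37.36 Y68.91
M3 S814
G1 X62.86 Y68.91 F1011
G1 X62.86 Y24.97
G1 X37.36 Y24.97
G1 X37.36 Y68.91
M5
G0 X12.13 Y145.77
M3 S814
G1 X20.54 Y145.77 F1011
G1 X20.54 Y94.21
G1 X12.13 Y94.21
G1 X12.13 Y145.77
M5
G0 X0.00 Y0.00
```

<svg xmlns="http://www.w3.org/2000/svg" width="174.44mm" height="150.56mm" viewBox="0 0 174.44 150.56">
  <polygon points="112.62,42.32 111.33,35.84 107.66,30.35 102.17,26.68 95.69,25.39 89.21,26.68 83.72,30.35 80.05,35.84 78.76,42.32 80.05,48.80 83.72,54.29 89.21,57.96 95.69,59.25 102.17,57.96 107.66,54.29 111.33,48.80" fill="none" stroke="#0000ff"/>
  <polygon points="72.66,137.37 66.38,124.22 74.63,112.21 89.16,113.35 95.44,126.50 87.19,138.51" fill="none" stroke="#0000ff"/>
  <polygon points="60.23,37.44 110.51,37.44 110.51,95.71 60.23,95.71" fill="none" stroke="#008000"/>
  <polygon points="37.36,81.65 62.86,81.65 62.86,125.59 37.36,125.59" fill="none" stroke="#008000"/>
  <polygon points="12.13,4.79 20.54,4.79 20.54,56.35 12.13,56.35" fill="none" stroke="#008000"/>
</svg>

Machine Y-up, SVG Y-down with viewBox height 150.56, so y_svg = 150.56 − y_machine; X carries over.

Run 1: power S380 maps to stroke `#0000ff` (engrave). The run returns to its start, so emit a `<polygon>` with points (Y-flipped): 112.62,42.32 111.33,35.84 107.66,30.35 102.17,26.68 95.69,25.39 89.21,26.68 83.72,30.35 80.05,35.84 78.76,42.32 80.05,48.80 83.72,54.29 89.21,57.96 95.69,59.25 102.17,57.96 107.66,54.29 111.33,48.80.

Run 2: power S380 maps to stroke `#0000ff` (engrave). The run returns to its start, so emit a `<polygon>` with points (Y-flipped): 72.66,137.37 66.38,124.22 74.63,112.21 89.16,113.35 95.44,126.50 87.19,138.51.

Run 3: the run's S814 means `#008000` (cut). The run returns to its start, so emit a `<polygon>` with points (Y-flipped): 60.23,37.44 110.51,37.44 110.51,95.71 60.23,95.71.

Run 4: power S814 maps to stroke `#008000` (cut). The run returns to its start, so emit a `<polygon>` with points (Y-flipped): 37.36,81.65 62.86,81.65 62.86,125.59 37.36,125.59.

Run 5: S814 ⇒ cut layer `#008000`. The run returns to its start, so emit a `<polygon>` with points (Y-flipped): 12.13,4.79 20.54,4.79 20.54,56.35 12.13,56.35.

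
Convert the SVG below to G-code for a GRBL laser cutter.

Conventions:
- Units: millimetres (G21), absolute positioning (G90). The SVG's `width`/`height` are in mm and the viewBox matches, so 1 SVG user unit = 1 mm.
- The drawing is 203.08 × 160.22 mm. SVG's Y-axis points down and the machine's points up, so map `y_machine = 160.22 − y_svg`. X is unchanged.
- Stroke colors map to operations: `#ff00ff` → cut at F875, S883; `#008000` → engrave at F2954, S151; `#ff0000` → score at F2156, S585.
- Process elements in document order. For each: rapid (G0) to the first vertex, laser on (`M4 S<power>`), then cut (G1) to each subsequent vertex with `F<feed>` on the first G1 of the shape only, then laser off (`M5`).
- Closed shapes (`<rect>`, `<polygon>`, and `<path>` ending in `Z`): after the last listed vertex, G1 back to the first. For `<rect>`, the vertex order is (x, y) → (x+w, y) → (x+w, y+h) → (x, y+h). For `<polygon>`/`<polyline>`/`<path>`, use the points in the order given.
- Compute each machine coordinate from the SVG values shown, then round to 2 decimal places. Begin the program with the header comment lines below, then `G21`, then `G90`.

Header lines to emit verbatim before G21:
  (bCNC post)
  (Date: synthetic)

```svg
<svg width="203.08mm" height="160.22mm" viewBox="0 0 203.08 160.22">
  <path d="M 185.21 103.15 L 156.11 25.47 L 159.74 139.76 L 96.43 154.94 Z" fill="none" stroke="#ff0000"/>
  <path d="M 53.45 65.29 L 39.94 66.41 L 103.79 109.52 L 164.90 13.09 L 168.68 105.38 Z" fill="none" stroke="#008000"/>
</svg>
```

(bCNC post)
(Date: synthetic)
G21
G90
G0 X185.21 Y57.07
M4 S585
G1 X156.11 Y134.75 F2156
G1 X159.74 Y20.46
G1 X96.43 Y5.28
G1 X185.21 Y57.07
M5
G0 X53.45 Y94.93
M4 S151
G1 X39.94 Y93.81 F2954
G1 X103.79 Y50.70
G1 X164.90 Y147.13
G1 X168.68 Y54.84
G1 X53.45 Y94.93
M5

viewBox `0 0 203.08 160.22` with mm width/height → 1 unit = 1 mm. Flip: y_m = 160.22 − y_svg.

**Shape 1** — `<path>` closed polygon, stroke `#ff0000` → score (S585, F2156). Machine vertices: (185.21,57.07) → (156.11,134.75) → (159.74,20.46) → (96.43,5.28) → (185.21,57.07). Closed: final G1 returns to the first vertex.

**Shape 2** — `<path>` closed polygon, stroke `#008000` → engrave (S151, F2954). Machine vertices: (53.45,94.93) → (39.94,93.81) → (103.79,50.70) → (164.90,147.13) → (168.68,54.84) → (53.45,94.93). Closed: final G1 returns to the first vertex.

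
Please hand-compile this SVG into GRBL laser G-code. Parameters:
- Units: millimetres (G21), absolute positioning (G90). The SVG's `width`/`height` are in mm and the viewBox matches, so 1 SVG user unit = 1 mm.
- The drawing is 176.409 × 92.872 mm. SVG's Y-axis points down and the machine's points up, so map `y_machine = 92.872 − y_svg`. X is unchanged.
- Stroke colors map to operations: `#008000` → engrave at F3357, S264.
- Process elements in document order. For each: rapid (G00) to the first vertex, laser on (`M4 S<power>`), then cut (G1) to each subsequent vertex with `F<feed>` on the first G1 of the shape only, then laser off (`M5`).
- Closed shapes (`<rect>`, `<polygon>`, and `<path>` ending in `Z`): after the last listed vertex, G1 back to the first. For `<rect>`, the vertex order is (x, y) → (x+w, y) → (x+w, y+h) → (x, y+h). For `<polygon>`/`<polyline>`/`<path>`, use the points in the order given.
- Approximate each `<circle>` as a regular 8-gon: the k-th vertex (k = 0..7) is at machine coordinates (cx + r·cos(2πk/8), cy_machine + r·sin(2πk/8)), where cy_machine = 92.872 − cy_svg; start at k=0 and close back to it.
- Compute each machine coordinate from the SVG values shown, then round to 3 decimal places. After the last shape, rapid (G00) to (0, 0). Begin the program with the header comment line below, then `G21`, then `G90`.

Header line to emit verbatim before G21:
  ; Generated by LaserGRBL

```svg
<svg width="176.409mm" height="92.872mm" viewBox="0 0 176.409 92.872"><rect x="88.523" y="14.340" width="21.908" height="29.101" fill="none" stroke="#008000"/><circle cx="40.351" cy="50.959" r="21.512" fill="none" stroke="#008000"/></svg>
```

; Generated by LaserGRBL
G21
G90
G00 X88.523 Y78.532
M4 S264
G1 X110.431 Y78.532 F3357
G1 X110.431 Y49.431
G1 X88.523 Y49.431
G1 X88.523 Y78.532
M5
G00 X61.863 Y41.913
M4 S264
G1 X55.562 Y57.124 F3357
G1 X40.351 Y63.425
G1 X25.140 Y57.124
G1 X18.839 Y41.913
G1 X25.140 Y26.702
G1 X40.351 Y20.401
G1 X55.562 Y26.702
G1 X61.863 Y41.913
M5
G00 X0.000 Y0.000

Since the viewBox matches the mm dimensions, user units are millimetres directly. The only transform is the Y-flip y_m = 92.872 − y_svg.

Shape 1 is a rectangle drawn with `<rect>`. Its stroke #008000 means engrave at S264, F3357. After flipping Y the toolpath is (88.523,78.532) → (110.431,78.532) → (110.431,49.431) → (88.523,49.431) → (88.523,78.532), returning to the start.

Shape 2 is a circle drawn with `<circle>`. Its stroke #008000 means engrave at S264, F3357. After flipping Y the toolpath is (61.863,41.913) → (55.562,57.124) → (40.351,63.425) → (25.140,57.124) → (18.839,41.913) → (25.140,26.702) → (40.351,20.401) → (55.562,26.702) → (61.863,41.913), returning to the start.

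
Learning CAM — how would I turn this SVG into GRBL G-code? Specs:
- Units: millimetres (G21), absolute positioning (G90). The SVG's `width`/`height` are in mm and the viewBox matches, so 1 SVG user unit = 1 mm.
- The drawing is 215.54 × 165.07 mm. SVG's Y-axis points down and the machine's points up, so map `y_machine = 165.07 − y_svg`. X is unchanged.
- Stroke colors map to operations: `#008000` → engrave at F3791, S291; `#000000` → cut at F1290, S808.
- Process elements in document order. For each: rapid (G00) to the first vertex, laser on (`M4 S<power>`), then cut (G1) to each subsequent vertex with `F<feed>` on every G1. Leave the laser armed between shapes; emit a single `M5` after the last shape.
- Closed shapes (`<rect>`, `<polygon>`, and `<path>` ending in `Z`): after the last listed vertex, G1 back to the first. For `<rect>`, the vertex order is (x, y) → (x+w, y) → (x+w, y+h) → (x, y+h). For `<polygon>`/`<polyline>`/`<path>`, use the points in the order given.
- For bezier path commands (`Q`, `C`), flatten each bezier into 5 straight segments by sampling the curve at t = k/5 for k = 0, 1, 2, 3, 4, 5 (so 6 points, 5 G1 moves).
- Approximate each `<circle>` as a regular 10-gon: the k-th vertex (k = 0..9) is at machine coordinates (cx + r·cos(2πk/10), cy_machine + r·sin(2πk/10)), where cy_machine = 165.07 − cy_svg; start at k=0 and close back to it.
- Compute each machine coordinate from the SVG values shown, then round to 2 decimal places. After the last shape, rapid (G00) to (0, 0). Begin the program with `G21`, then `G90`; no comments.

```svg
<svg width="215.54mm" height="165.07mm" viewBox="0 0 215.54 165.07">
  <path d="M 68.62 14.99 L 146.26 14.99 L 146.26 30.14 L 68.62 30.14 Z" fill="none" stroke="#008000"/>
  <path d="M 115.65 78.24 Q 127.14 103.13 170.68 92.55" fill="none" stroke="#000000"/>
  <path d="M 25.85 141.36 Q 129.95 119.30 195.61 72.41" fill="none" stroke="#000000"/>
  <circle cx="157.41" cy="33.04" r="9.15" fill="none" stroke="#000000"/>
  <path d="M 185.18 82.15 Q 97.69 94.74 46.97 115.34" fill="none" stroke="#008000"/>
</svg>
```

G21
G90
G00 X68.62 Y150.08
M4 S291
G1 X146.26 Y150.08 F3791
G1 X146.26 Y134.93 F3791
G1 X68.62 Y134.93 F3791
G1 X68.62 Y150.08 F3791
G00 X115.65 Y86.83
M4 S808
G1 X121.53 Y78.29 F1290
G1 X129.97 Y72.59 F1290
G1 X140.98 Y69.73 F1290
G1 X154.55 Y69.71 F1290
G1 X170.68 Y72.52 F1290
G00 X25.85 Y23.71
M4 S808
G1 X65.95 Y33.53 F1290
G1 X102.98 Y45.33 F1290
G1 X136.93 Y59.12 F1290
G1 X167.81 Y74.90 F1290
G1 X195.61 Y92.66 F1290
G00 X166.56 Y132.03
M4 S808
G1 X164.81 Y137.41 F1290
G1 X160.24 Y140.73 F1290
G1 X154.58 Y140.73 F1290
G1 X150.01 Y137.41 F1290
G1 X148.26 Y132.03 F1290
G1 X150.01 Y126.65 F1290
G1 X154.58 Y123.33 F1290
G1 X160.24 Y123.33 F1290
G1 X164.81 Y126.65 F1290
G1 X166.56 Y132.03 F1290
G00 X185.18 Y82.92
M4 S291
G1 X151.65 Y77.56 F3791
G1 X121.07 Y71.57 F3791
G1 X93.43 Y64.93 F3791
G1 X68.73 Y57.65 F3791
G1 X46.97 Y49.73 F3791
M5
G00 X0.00 Y0.00

viewBox `0 0 215.54 165.07` with mm width/height → 1 unit = 1 mm. Flip: y_m = 165.07 − y_svg.

**Shape 1** — `<path>` rectangle, stroke `#008000` → engrave (S291, F3791). Machine vertices: (68.62,150.08) → (146.26,150.08) → (146.26,134.93) → (68.62,134.93) → (68.62,150.08). Closed: final G1 returns to the first vertex.

**Shape 2** — `<path>` quadratic bezier, stroke `#000000` → cut (S808, F1290). Control points (SVG): P0=(115.65,78.24), P1=(127.14,103.13), P2=(170.68,92.55); sampled at t=k/5. Machine vertices: (115.65,86.83) → (121.53,78.29) → (129.97,72.59) → (140.98,69.73) → (154.55,69.71) → (170.68,72.52). Open path.

**Shape 3** — `<path>` quadratic bezier, stroke `#000000` → cut (S808, F1290). Control points (SVG): P0=(25.85,141.36), P1=(129.95,119.30), P2=(195.61,72.41); sampled at t=k/5. Machine vertices: (25.85,23.71) → (65.95,33.53) → (102.98,45.33) → (136.93,59.12) → (167.81,74.90) → (195.61,92.66). Open path.

**Shape 4** — `<circle>` circle, stroke `#000000` → cut (S808, F1290). Machine vertices: (166.56,132.03) → (164.81,137.41) → (160.24,140.73) → (154.58,140.73) → (150.01,137.41) → (148.26,132.03) → (150.01,126.65) → (154.58,123.33) → (160.24,123.33) → (164.81,126.65) → (166.56,132.03). Closed: final G1 returns to the first vertex.

**Shape 5** — `<path>` quadratic bezier, stroke `#008000` → engrave (S291, F3791). Control points (SVG): P0=(185.18,82.15), P1=(97.69,94.74), P2=(46.97,115.34); sampled at t=k/5. Machine vertices: (185.18,82.92) → (151.65,77.56) → (121.07,71.57) → (93.43,64.93) → (68.73,57.65) → (46.97,49.73). Open path.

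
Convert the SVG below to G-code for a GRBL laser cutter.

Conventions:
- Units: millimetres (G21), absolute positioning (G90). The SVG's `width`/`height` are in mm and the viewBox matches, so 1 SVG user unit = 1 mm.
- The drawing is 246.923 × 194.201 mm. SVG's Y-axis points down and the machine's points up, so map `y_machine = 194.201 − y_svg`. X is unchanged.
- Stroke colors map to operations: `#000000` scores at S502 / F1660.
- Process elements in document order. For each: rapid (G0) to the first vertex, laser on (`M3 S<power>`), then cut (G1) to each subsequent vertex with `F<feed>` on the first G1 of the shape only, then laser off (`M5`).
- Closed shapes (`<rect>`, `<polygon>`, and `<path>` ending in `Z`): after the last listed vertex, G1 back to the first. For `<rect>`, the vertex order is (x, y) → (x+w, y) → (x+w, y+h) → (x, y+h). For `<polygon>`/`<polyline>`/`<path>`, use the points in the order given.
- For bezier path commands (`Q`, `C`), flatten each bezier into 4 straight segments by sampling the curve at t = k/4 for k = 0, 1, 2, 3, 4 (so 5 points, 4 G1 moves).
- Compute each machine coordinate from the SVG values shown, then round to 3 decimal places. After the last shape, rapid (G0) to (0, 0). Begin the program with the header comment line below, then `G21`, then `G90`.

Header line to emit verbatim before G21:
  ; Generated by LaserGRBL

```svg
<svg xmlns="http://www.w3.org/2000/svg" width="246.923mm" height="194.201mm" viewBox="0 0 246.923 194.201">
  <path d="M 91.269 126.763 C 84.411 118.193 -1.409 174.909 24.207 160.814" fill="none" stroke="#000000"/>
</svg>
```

; Generated by LaserGRBL
G21
G90
G0 X91.269 Y67.438
M3 S502
G1 X74.295 Y63.751 F1660
G1 X45.560 Y48.341
G1 X22.914 Y33.966
G1 X24.207 Y33.387
M5
G0 X0.000 Y0.000

1 u = 1 mm; y_m = 194.201 − y.

[1] `<path>` cubic bezier, #000000→score S502 F1660: (91.269,67.438) → (74.295,63.751) → (45.560,48.341) → (22.914,33.966) → (24.207,33.387)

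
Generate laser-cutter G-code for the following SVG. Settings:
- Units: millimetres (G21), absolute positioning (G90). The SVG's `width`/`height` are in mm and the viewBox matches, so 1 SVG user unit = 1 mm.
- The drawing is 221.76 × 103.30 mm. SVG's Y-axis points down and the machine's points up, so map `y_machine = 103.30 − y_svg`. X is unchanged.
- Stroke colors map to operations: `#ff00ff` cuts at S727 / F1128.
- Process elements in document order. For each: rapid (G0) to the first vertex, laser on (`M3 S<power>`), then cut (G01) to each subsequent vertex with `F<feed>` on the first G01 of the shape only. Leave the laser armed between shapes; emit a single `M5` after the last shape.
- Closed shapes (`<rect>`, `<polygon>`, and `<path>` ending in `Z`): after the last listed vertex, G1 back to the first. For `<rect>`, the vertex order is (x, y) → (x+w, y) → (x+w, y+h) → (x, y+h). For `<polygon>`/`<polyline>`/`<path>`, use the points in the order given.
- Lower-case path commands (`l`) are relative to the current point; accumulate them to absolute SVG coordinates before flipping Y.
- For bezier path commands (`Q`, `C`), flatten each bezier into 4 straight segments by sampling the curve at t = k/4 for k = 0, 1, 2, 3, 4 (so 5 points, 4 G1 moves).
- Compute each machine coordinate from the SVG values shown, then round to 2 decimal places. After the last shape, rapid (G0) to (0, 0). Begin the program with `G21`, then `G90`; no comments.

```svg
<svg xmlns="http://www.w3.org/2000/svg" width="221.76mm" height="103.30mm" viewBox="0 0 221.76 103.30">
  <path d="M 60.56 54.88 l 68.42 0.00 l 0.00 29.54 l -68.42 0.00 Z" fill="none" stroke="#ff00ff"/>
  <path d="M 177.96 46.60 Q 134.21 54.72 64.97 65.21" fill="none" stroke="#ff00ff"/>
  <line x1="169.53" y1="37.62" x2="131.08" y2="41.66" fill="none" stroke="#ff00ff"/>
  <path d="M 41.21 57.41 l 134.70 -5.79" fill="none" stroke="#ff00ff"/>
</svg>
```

G21
G90
G0 X60.56 Y48.42
M3 S727
G01 X128.98 Y48.42 F1128
G01 X128.98 Y18.88
G01 X60.56 Y18.88
G01 X60.56 Y48.42
G0 X177.96 Y56.70
M3 S727
G01 X154.49 Y52.49 F1128
G01 X127.84 Y47.99
G01 X98.00 Y43.19
G01 X64.97 Y38.09
G0 X169.53 Y65.68
M3 S727
G01 X131.08 Y61.64 F1128
G0 X41.21 Y45.89
M3 S727
G01 X175.91 Y51.68 F1128
M5
G0 X0.00 Y0.00

viewBox `0 0 221.76 103.30` with mm width/height → 1 unit = 1 mm. Flip: y_m = 103.30 − y_svg.

**Shape 1** — `<path>` rectangle, stroke `#ff00ff` → cut (S727, F1128). Machine vertices: (60.56,48.42) → (128.98,48.42) → (128.98,18.88) → (60.56,18.88) → (60.56,48.42). Closed: final G1 returns to the first vertex.

**Shape 2** — `<path>` quadratic bezier, stroke `#ff00ff` → cut (S727, F1128). Control points (SVG): P0=(177.96,46.60), P1=(134.21,54.72), P2=(64.97,65.21); sampled at t=k/4. Machine vertices: (177.96,56.70) → (154.49,52.49) → (127.84,47.99) → (98.00,43.19) → (64.97,38.09). Open path.

**Shape 3** — `<line>` line segment, stroke `#ff00ff` → cut (S727, F1128). Machine vertices: (169.53,65.68) → (131.08,61.64). Open path.

**Shape 4** — `<path>` line segment, stroke `#ff00ff` → cut (S727, F1128). Machine vertices: (41.21,45.89) → (175.91,51.68). Open path.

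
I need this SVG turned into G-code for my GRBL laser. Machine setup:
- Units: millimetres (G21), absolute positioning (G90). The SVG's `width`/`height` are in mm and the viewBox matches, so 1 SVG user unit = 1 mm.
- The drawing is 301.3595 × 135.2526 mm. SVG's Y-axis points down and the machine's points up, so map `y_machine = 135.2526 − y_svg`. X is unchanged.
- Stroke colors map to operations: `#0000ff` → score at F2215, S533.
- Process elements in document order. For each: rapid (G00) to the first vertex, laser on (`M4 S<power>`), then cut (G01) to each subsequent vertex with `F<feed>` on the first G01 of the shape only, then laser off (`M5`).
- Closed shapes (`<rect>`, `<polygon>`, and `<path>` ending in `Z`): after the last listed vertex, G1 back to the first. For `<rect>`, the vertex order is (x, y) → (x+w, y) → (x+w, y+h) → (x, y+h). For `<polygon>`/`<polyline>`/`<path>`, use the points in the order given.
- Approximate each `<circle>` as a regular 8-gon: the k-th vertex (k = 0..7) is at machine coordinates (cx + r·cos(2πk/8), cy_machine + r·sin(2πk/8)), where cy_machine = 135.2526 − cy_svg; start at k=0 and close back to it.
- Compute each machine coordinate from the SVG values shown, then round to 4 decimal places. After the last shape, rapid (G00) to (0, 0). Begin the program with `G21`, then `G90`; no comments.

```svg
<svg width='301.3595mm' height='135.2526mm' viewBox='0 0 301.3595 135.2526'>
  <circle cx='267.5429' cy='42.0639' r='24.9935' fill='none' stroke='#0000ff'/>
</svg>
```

G21
G90
G00 X292.5364 Y93.1887
M4 S533
G01 X285.2160 Y110.8618 F2215
G01 X267.5429 Y118.1822
G01 X249.8698 Y110.8618
G01 X242.5494 Y93.1887
G01 X249.8698 Y75.5156
G01 X267.5429 Y68.1952
G01 X285.2160 Y75.5156
G01 X292.5364 Y93.1887
M5
G00 X0.0000 Y0.0000

Since the viewBox matches the mm dimensions, user units are millimetres directly. The only transform is the Y-flip y_m = 135.2526 − y_svg.

Shape 1 is a circle drawn with `<circle>`. Its stroke #0000ff means score at S533, F2215. After flipping Y the toolpath is (292.5364,93.1887) → (285.2160,110.8618) → (267.5429,118.1822) → (249.8698,110.8618) → (242.5494,93.1887) → (249.8698,75.5156) → (267.5429,68.1952) → (285.2160,75.5156) → (292.5364,93.1887), returning to the start.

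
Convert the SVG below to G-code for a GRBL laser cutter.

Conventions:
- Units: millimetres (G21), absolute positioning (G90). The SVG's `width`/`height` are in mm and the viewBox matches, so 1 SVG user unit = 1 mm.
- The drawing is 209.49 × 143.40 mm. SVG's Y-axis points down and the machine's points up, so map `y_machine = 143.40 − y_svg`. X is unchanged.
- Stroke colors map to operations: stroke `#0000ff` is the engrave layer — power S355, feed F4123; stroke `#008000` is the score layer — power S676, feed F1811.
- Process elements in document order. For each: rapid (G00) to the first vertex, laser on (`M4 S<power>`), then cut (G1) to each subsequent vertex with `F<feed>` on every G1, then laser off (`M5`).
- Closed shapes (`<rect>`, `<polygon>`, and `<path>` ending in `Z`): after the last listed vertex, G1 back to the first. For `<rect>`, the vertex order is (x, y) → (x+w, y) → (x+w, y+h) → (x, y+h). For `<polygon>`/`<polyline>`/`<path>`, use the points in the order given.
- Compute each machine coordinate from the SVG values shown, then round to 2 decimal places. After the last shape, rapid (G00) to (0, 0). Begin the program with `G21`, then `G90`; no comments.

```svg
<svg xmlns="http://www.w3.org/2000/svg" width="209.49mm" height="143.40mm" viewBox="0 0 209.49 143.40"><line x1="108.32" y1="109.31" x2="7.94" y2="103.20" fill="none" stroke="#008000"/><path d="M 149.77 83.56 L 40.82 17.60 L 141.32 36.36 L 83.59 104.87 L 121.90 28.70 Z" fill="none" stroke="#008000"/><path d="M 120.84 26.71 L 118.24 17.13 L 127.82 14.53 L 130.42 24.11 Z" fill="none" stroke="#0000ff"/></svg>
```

G21
G90
G00 X108.32 Y34.09
M4 S676
G1 X7.94 Y40.20 F1811
M5
G00 X149.77 Y59.84
M4 S676
G1 X40.82 Y125.80 F1811
G1 X141.32 Y107.04 F1811
G1 X83.59 Y38.53 F1811
G1 X121.90 Y114.70 F1811
G1 X149.77 Y59.84 F1811
M5
G00 X120.84 Y116.69
M4 S355
G1 X118.24 Y126.27 F4123
G1 X127.82 Y128.87 F4123
G1 X130.42 Y119.29 F4123
G1 X120.84 Y116.69 F4123
M5
G00 X0.00 Y0.00

Since the viewBox matches the mm dimensions, user units are millimetres directly. The only transform is the Y-flip y_m = 143.40 − y_svg.

Shape 1 is a line segment drawn with `<line>`. Its stroke #008000 means score at S676, F1811. After flipping Y the toolpath is (108.32,34.09) → (7.94,40.20).

Shape 2 is a closed polygon drawn with `<path>`. Its stroke #008000 means score at S676, F1811. After flipping Y the toolpath is (149.77,59.84) → (40.82,125.80) → (141.32,107.04) → (83.59,38.53) → (121.90,114.70) → (149.77,59.84), returning to the start.

Shape 3 is a regular polygon drawn with `<path>`. Its stroke #0000ff means engrave at S355, F4123. After flipping Y the toolpath is (120.84,116.69) → (118.24,126.27) → (127.82,128.87) → (130.42,119.29) → (120.84,116.69), returning to the start.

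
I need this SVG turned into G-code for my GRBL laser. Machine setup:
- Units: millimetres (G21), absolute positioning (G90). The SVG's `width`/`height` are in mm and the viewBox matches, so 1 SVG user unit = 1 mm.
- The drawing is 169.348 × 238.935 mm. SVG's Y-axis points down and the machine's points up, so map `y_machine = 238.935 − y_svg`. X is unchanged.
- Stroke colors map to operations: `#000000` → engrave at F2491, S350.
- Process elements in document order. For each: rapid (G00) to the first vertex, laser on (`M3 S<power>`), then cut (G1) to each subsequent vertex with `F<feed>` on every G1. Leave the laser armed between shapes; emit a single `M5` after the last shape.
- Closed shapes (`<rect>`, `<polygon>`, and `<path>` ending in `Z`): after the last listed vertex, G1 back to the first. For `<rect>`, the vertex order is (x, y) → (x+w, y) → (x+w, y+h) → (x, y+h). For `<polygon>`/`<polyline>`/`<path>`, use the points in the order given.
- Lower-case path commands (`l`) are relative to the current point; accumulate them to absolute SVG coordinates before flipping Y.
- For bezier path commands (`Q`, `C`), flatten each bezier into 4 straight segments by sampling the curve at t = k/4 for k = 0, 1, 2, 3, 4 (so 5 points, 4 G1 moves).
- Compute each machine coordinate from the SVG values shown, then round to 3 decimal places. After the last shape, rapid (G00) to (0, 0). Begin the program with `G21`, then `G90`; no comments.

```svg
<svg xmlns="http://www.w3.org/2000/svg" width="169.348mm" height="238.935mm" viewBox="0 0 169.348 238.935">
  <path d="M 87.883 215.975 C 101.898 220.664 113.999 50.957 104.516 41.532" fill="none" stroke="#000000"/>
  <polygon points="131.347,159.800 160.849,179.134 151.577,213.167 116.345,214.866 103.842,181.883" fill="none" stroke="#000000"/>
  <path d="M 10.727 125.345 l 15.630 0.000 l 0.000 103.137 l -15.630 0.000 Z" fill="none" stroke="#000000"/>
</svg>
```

Since the viewBox matches the mm dimensions, user units are millimetres directly. The only transform is the Y-flip y_m = 238.935 − y_svg.

Shape 1 is a cubic bezier drawn with `<path>`. Its stroke #000000 means engrave at S350, F2491. After flipping Y the toolpath is (87.883,22.960) → (97.728,46.913) → (105.011,104.889) → (107.889,165.511) → (104.516,197.403).

Shape 2 is a regular polygon drawn with `<polygon>`. Its stroke #000000 means engrave at S350, F2491. After flipping Y the toolpath is (131.347,79.135) → (160.849,59.801) → (151.577,25.768) → (116.345,24.069) → (103.842,57.052) → (131.347,79.135), returning to the start.

Shape 3 is a rectangle drawn with `<path>`. Its stroke #000000 means engrave at S350, F2491. After flipping Y the toolpath is (10.727,113.590) → (26.357,113.590) → (26.357,10.453) → (10.727,10.453) → (10.727,113.590), returning to the start.

G21
G90
G00 X87.883 Y22.960
M3 S350
G1 X97.728 Y46.913 F2491
G1 X105.011 Y104.889 F2491
G1 X107.889 Y165.511 F2491
G1 X104.516 Y197.403 F2491
G00 X131.347 Y79.135
M3 S350
G1 X160.849 Y59.801 F2491
G1 X151.577 Y25.768 F2491
G1 X116.345 Y24.069 F2491
G1 X103.842 Y57.052 F2491
G1 X131.347 Y79.135 F2491
G00 X10.727 Y113.590
M3 S350
G1 X26.357 Y113.590 F2491
G1 X26.357 Y10.453 F2491
G1 X10.727 Y10.453 F2491
G1 X10.727 Y113.590 F2491
M5
G00 X0.000 Y0.000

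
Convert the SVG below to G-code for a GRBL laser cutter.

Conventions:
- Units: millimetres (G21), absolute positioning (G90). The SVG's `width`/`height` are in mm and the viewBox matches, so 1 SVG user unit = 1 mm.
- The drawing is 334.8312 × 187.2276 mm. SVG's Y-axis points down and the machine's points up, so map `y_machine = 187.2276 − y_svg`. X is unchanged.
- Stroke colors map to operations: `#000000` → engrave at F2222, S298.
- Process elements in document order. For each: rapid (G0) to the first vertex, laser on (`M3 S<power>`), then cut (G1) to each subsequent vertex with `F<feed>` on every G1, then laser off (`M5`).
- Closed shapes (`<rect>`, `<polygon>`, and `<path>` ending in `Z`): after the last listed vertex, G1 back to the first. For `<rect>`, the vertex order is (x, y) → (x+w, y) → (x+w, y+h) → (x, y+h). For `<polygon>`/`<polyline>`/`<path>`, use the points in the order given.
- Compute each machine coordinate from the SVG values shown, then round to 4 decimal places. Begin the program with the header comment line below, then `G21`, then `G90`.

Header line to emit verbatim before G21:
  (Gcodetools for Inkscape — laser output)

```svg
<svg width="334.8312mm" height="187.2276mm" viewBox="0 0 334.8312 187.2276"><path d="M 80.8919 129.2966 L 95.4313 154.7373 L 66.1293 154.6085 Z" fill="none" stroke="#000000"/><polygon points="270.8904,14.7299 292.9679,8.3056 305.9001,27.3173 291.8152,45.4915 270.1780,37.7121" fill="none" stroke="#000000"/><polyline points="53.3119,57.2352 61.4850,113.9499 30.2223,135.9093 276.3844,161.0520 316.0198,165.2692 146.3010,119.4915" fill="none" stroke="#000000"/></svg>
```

Since the viewBox matches the mm dimensions, user units are millimetres directly. The only transform is the Y-flip y_m = 187.2276 − y_svg.

Shape 1 is a regular polygon drawn with `<path>`. Its stroke #000000 means engrave at S298, F2222. After flipping Y the toolpath is (80.8919,57.9310) → (95.4313,32.4903) → (66.1293,32.6191) → (80.8919,57.9310), returning to the start.

Shape 2 is a regular polygon drawn with `<polygon>`. Its stroke #000000 means engrave at S298, F2222. After flipping Y the toolpath is (270.8904,172.4977) → (292.9679,178.9220) → (305.9001,159.9103) → (291.8152,141.7361) → (270.1780,149.5155) → (270.8904,172.4977), returning to the start.

Shape 3 is a open polyline drawn with `<polyline>`. Its stroke #000000 means engrave at S298, F2222. After flipping Y the toolpath is (53.3119,129.9924) → (61.4850,73.2777) → (30.2223,51.3183) → (276.3844,26.1756) → (316.0198,21.9584) → (146.3010,67.7361).

(Gcodetools for Inkscape — laser output)
G21
G90
G0 X80.8919 Y57.9310
M3 S298
G1 X95.4313 Y32.4903 F2222
G1 X66.1293 Y32.6191 F2222
G1 X80.8919 Y57.9310 F2222
M5
G0 X270.8904 Y172.4977
M3 S298
G1 X292.9679 Y178.9220 F2222
G1 X305.9001 Y159.9103 F2222
G1 X291.8152 Y141.7361 F2222
G1 X270.1780 Y149.5155 F2222
G1 X270.8904 Y172.4977 F2222
M5
G0 X53.3119 Y129.9924
M3 S298
G1 X61.4850 Y73.2777 F2222
G1 X30.2223 Y51.3183 F2222
G1 X276.3844 Y26.1756 F2222
G1 X316.0198 Y21.9584 F2222
G1 X146.3010 Y67.7361 F2222
M5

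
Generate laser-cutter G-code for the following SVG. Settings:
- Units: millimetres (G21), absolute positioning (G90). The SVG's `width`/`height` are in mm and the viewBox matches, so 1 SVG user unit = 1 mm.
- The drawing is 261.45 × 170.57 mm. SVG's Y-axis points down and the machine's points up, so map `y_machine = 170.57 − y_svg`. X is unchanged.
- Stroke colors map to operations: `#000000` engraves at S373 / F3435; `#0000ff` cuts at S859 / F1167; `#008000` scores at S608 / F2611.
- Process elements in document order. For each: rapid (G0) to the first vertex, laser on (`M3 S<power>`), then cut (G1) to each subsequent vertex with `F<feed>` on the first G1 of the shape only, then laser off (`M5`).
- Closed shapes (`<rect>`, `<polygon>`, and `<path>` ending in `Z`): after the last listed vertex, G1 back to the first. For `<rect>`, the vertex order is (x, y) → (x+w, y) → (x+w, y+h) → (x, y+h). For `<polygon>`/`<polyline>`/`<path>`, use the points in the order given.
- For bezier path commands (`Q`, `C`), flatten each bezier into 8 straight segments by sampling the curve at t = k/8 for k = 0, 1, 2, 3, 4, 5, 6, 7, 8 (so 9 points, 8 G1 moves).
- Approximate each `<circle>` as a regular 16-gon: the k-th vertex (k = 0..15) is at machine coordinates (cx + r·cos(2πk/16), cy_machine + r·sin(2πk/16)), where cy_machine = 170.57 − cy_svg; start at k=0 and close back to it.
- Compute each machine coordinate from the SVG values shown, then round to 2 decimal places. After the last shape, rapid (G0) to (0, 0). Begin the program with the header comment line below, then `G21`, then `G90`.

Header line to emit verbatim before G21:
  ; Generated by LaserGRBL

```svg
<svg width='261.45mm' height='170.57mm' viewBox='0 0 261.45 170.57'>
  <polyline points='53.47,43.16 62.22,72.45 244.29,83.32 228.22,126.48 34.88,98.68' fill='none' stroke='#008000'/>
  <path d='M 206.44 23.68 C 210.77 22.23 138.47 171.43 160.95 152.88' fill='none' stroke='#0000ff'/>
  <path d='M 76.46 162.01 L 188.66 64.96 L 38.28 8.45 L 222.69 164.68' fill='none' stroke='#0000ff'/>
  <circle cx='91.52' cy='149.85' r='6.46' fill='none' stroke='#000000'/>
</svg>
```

; Generated by LaserGRBL
G21
G90
G0 X53.47 Y127.41
M3 S608
G1 X62.22 Y98.12 F2611
G1 X244.29 Y87.25
G1 X228.22 Y44.09
G1 X34.88 Y71.89
M5
G0 X206.44 Y146.89
M3 S859
G1 X204.81 Y140.99 F1167
G1 X198.00 Y124.71
G1 X188.02 Y101.76
G1 X176.89 Y75.88
G1 X166.61 Y50.80
G1 X159.18 Y30.26
G1 X156.63 Y17.98
G1 X160.95 Y17.69
M5
G0 X76.46 Y8.56
M3 S859
G1 X188.66 Y105.61 F1167
G1 X38.28 Y162.12
G1 X222.69 Y5.89
M5
G0 X97.98 Y20.72
M3 S373
G1 X97.49 Y23.19 F3435
G1 X96.09 Y25.29
G1 X93.99 Y26.69
G1 X91.52 Y27.18
G1 X89.05 Y26.69
G1 X86.95 Y25.29
G1 X85.55 Y23.19
G1 X85.06 Y20.72
G1 X85.55 Y18.25
G1 X86.95 Y16.15
G1 X89.05 Y14.75
G1 X91.52 Y14.26
G1 X93.99 Y14.75
G1 X96.09 Y16.15
G1 X97.49 Y18.25
G1 X97.98 Y20.72
M5
G0 X0.00 Y0.00

Since the viewBox matches the mm dimensions, user units are millimetres directly. The only transform is the Y-flip y_m = 170.57 − y_svg.

Shape 1 is a open polyline drawn with `<polyline>`. Its stroke #008000 means score at S608, F2611. After flipping Y the toolpath is (53.47,127.41) → (62.22,98.12) → (244.29,87.25) → (228.22,44.09) → (34.88,71.89).

Shape 2 is a cubic bezier drawn with `<path>`. Its stroke #0000ff means cut at S859, F1167. After flipping Y the toolpath is (206.44,146.89) → (204.81,140.99) → (198.00,124.71) → (188.02,101.76) → (176.89,75.88) → (166.61,50.80) → (159.18,30.26) → (156.63,17.98) → (160.95,17.69).

Shape 3 is a open polyline drawn with `<path>`. Its stroke #0000ff means cut at S859, F1167. After flipping Y the toolpath is (76.46,8.56) → (188.66,105.61) → (38.28,162.12) → (222.69,5.89).

Shape 4 is a circle drawn with `<circle>`. Its stroke #000000 means engrave at S373, F3435. After flipping Y the toolpath is (97.98,20.72) → (97.49,23.19) → (96.09,25.29) → (93.99,26.69) → (91.52,27.18) → (89.05,26.69) → (86.95,25.29) → (85.55,23.19) → (85.06,20.72) → (85.55,18.25) → (86.95,16.15) → (89.05,14.75) → (91.52,14.26) → (93.99,14.75) → (96.09,16.15) → (97.49,18.25) → (97.98,20.72), returning to the start.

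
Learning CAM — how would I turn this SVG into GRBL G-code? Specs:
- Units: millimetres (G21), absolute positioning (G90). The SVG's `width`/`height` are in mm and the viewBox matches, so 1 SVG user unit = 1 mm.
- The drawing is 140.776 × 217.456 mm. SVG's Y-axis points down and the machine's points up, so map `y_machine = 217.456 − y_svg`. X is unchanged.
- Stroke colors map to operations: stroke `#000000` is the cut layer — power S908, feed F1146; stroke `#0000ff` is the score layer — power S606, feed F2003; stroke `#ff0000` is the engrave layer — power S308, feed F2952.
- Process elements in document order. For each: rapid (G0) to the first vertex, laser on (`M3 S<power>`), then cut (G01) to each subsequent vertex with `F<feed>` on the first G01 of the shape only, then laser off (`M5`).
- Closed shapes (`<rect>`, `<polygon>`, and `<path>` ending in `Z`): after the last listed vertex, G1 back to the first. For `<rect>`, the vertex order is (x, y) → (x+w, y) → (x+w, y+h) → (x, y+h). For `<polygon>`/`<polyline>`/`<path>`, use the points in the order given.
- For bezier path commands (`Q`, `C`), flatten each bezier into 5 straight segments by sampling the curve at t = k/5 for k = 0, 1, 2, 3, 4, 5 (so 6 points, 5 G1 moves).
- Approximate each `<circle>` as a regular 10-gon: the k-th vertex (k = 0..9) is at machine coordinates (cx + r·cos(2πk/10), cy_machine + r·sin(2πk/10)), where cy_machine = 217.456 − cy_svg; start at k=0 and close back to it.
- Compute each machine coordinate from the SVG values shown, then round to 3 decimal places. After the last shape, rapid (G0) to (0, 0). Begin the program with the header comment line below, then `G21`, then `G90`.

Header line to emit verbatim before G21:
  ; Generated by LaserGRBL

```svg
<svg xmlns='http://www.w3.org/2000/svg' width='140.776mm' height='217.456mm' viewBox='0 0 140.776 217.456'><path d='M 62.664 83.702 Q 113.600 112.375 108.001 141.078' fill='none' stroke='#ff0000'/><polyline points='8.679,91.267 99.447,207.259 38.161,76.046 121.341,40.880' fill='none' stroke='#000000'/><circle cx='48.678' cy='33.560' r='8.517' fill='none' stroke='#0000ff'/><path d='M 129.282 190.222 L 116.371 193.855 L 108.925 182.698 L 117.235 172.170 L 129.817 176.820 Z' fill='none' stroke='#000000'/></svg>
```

; Generated by LaserGRBL
G21
G90
G0 X62.664 Y133.754
M3 S308
G01 X80.777 Y122.284 F2952
G01 X94.367 Y110.811
G01 X103.435 Y99.336
G01 X107.979 Y87.858
G01 X108.001 Y76.378
M5
G0 X8.679 Y126.189
M3 S908
G01 X99.447 Y10.197 F1146
G01 X38.161 Y141.410
G01 X121.341 Y176.576
M5
G0 X57.195 Y183.896
M3 S606
G01 X55.568 Y188.902 F2003
G01 X51.310 Y191.996
G01 X46.046 Y191.996
G01 X41.788 Y188.902
G01 X40.161 Y183.896
G01 X41.788 Y178.890
G01 X46.046 Y175.796
G01 X51.310 Y175.796
G01 X55.568 Y178.890
G01 X57.195 Y183.896
M5
G0 X129.282 Y27.234
M3 S908
G01 X116.371 Y23.601 F1146
G01 X108.925 Y34.758
G01 X117.235 Y45.286
G01 X129.817 Y40.636
G01 X129.282 Y27.234
M5
G0 X0.000 Y0.000

Since the viewBox matches the mm dimensions, user units are millimetres directly. The only transform is the Y-flip y_m = 217.456 − y_svg.

Shape 1 is a quadratic bezier drawn with `<path>`. Its stroke #ff0000 means engrave at S308, F2952. After flipping Y the toolpath is (62.664,133.754) → (80.777,122.284) → (94.367,110.811) → (103.435,99.336) → (107.979,87.858) → (108.001,76.378).

Shape 2 is a open polyline drawn with `<polyline>`. Its stroke #000000 means cut at S908, F1146. After flipping Y the toolpath is (8.679,126.189) → (99.447,10.197) → (38.161,141.410) → (121.341,176.576).

Shape 3 is a circle drawn with `<circle>`. Its stroke #0000ff means score at S606, F2003. After flipping Y the toolpath is (57.195,183.896) → (55.568,188.902) → (51.310,191.996) → (46.046,191.996) → (41.788,188.902) → (40.161,183.896) → (41.788,178.890) → (46.046,175.796) → (51.310,175.796) → (55.568,178.890) → (57.195,183.896), returning to the start.

Shape 4 is a regular polygon drawn with `<path>`. Its stroke #000000 means cut at S908, F1146. After flipping Y the toolpath is (129.282,27.234) → (116.371,23.601) → (108.925,34.758) → (117.235,45.286) → (129.817,40.636) → (129.282,27.234), returning to the start.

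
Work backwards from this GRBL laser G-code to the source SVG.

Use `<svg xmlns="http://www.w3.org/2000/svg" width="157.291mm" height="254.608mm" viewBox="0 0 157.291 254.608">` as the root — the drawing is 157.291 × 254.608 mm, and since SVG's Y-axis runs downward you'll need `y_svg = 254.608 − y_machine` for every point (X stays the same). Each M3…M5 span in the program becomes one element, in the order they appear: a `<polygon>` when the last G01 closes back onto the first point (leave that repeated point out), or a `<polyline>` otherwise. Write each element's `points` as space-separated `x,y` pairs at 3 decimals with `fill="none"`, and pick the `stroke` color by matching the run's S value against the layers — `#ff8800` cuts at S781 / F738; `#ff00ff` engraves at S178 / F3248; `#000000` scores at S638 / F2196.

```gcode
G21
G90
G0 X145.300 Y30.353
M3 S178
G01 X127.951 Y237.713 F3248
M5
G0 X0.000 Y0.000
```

y_svg = 254.608 − y_m. Every run uses S178, so all elements get stroke `#ff00ff` (engrave).

[1] open run; points: 145.300,224.255 127.951,16.895

<svg xmlns="http://www.w3.org/2000/svg" width="157.291mm" height="254.608mm" viewBox="0 0 157.291 254.608">
  <polyline points="145.300,224.255 127.951,16.895" fill="none" stroke="#ff00ff"/>
</svg>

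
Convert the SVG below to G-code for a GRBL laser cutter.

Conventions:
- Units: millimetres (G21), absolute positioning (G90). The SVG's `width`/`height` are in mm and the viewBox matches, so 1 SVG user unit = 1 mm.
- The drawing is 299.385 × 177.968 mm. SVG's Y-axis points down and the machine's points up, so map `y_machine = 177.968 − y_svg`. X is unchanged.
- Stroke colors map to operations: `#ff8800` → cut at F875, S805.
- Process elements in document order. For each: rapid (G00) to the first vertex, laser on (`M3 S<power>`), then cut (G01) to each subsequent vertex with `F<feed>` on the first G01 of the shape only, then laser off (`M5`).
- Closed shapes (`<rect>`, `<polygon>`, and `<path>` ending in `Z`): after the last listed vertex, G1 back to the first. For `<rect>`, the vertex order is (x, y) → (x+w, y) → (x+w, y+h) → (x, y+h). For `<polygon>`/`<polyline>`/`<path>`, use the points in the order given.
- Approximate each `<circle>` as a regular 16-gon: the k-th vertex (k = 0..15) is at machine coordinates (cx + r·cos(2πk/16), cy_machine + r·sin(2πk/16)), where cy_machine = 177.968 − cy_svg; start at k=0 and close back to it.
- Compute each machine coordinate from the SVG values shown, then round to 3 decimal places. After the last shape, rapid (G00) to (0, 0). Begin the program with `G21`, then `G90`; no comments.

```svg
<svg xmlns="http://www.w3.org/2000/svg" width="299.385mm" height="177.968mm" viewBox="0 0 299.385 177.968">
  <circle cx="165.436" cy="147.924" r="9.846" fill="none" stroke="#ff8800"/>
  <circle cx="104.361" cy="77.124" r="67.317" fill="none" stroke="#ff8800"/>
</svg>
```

Since the viewBox matches the mm dimensions, user units are millimetres directly. The only transform is the Y-flip y_m = 177.968 − y_svg.

Shape 1 is a circle drawn with `<circle>`. Its stroke #ff8800 means cut at S805, F875. After flipping Y the toolpath is (175.282,30.044) → (174.533,33.812) → (172.398,37.006) → (169.204,39.141) → (165.436,39.890) → (161.668,39.141) → (158.474,37.006) → (156.339,33.812) → (155.590,30.044) → (156.339,26.276) → (158.474,23.082) → (161.668,20.947) → (165.436,20.198) → (169.204,20.947) → (172.398,23.082) → (174.533,26.276) → (175.282,30.044), returning to the start.

Shape 2 is a circle drawn with `<circle>`. Its stroke #ff8800 means cut at S805, F875. After flipping Y the toolpath is (171.678,100.844) → (166.554,126.605) → (151.961,148.444) → (130.122,163.037) → (104.361,168.161) → (78.600,163.037) → (56.761,148.444) → (42.168,126.605) → (37.044,100.844) → (42.168,75.083) → (56.761,53.244) → (78.600,38.651) → (104.361,33.527) → (130.122,38.651) → (151.961,53.244) → (166.554,75.083) → (171.678,100.844), returning to the start.

G21
G90
G00 X175.282 Y30.044
M3 S805
G01 X174.533 Y33.812 F875
G01 X172.398 Y37.006
G01 X169.204 Y39.141
G01 X165.436 Y39.890
G01 X161.668 Y39.141
G01 X158.474 Y37.006
G01 X156.339 Y33.812
G01 X155.590 Y30.044
G01 X156.339 Y26.276
G01 X158.474 Y23.082
G01 X161.668 Y20.947
G01 X165.436 Y20.198
G01 X169.204 Y20.947
G01 X172.398 Y23.082
G01 X174.533 Y26.276
G01 X175.282 Y30.044
M5
G00 X171.678 Y100.844
M3 S805
G01 X166.554 Y126.605 F875
G01 X151.961 Y148.444
G01 X130.122 Y163.037
G01 X104.361 Y168.161
G01 X78.600 Y163.037
G01 X56.761 Y148.444
G01 X42.168 Y126.605
G01 X37.044 Y100.844
G01 X42.168 Y75.083
G01 X56.761 Y53.244
G01 X78.600 Y38.651
G01 X104.361 Y33.527
G01 X130.122 Y38.651
G01 X151.961 Y53.244
G01 X166.554 Y75.083
G01 X171.678 Y100.844
M5
G00 X0.000 Y0.000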